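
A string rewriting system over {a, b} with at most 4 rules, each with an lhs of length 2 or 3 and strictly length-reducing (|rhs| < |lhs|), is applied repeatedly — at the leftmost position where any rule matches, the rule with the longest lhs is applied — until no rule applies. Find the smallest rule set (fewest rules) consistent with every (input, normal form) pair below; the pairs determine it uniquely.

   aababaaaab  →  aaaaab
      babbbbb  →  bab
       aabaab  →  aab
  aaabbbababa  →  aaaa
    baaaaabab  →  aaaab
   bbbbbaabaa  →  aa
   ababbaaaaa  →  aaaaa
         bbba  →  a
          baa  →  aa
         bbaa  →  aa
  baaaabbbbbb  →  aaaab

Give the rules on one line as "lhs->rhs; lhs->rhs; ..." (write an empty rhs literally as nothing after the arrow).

aba->bb; baa->aa; bb->b; bba->a

  | aababaaaab => abbbaaaab => abbaaaab => aaaaab
  | babbbbb => babbbb => babbb => babb => bab
  | aabaab => abbab => aab
  | aaabbbababa => aaabbababa => aaaababa => aaabbba => aaabba => aaaa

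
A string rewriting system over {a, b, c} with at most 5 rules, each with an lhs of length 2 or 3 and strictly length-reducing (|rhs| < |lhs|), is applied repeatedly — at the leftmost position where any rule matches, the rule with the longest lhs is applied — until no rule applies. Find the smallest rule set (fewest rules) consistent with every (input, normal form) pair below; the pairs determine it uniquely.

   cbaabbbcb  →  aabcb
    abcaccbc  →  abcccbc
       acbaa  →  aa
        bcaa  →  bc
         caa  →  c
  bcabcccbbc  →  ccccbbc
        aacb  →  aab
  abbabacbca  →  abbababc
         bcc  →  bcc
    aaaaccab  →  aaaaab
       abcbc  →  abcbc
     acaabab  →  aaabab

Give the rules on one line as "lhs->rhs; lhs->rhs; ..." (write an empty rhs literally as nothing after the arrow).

  | cbaabbbcb => ccabbbcb => caabbcb => cabbcb => aabcb
  | abcaccbc => abcccbc
  | acbaa => abaa => aca => aa
  | bcaa => bca => bc

ac->a; baa->ca; ca->c; cab->aa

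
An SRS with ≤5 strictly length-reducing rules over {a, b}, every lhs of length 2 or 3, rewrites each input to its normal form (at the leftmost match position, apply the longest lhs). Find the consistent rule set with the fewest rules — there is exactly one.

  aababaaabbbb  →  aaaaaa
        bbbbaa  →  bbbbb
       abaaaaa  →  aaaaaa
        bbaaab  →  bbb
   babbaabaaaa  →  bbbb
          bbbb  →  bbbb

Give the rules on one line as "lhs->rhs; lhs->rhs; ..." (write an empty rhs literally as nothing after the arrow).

  | aababaaabbbb => aaabaaabbbb => aaaaaabbbb => aaaaaabbb => aaaaaabb => aaaaaab => aaaaaa
  | bbbbaa => bbbbb
  | abaaaaa => aaaaaa
  | bbaaab => bbbab => bbba => bbb

ab->a; ba->b; baa->bb; bab->ba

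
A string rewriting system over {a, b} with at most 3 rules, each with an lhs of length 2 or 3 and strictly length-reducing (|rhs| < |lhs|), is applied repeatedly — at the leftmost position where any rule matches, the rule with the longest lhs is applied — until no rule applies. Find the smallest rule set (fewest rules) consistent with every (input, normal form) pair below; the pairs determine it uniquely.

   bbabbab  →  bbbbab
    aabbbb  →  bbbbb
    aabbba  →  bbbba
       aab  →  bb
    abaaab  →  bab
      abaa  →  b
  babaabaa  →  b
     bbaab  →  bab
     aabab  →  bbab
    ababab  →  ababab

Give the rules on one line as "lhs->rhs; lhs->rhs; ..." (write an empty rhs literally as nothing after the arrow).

aa->b; abb->bb; baa->a

  | bbabbab => bbbbab
  | aabbbb => bbbbb
  | aabbba => bbbba
  | aab => bb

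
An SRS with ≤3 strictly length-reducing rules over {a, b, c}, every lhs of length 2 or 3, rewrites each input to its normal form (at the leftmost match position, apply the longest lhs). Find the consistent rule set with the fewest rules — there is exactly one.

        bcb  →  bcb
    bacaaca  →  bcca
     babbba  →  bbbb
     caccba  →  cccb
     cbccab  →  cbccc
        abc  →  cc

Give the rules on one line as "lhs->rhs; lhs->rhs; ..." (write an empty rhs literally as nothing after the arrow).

ab->c; ac->c; ba->b

  | bcb
  | bacaaca => bcaaca => bcaca => bcca
  | babbba => bbbba => bbbb
  | caccba => cccba => cccb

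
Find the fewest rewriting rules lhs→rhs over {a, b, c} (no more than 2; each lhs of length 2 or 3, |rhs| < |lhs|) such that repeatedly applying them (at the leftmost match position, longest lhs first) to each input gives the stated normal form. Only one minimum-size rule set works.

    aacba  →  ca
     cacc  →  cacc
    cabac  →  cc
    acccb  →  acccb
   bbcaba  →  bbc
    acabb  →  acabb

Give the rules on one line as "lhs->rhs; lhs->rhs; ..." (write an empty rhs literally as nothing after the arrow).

aa->; ba->a

  | aacba => cba => ca
  | cacc
  | cabac => caac => cc
  | acccb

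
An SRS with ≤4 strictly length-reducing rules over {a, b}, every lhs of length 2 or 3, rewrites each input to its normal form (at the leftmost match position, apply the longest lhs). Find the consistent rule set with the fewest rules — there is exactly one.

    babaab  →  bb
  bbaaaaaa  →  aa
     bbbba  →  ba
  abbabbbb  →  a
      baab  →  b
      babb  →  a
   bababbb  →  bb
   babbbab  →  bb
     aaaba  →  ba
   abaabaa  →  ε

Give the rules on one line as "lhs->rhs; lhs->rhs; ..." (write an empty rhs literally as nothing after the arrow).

ab->b; baa->; bbb->a

  | babaab => bbaab => bb
  | bbaaaaaa => baaaa => aa
  | bbbba => aba => ba
  | abbabbbb => bbabbbb => bbbbbb => abbb => bbb => a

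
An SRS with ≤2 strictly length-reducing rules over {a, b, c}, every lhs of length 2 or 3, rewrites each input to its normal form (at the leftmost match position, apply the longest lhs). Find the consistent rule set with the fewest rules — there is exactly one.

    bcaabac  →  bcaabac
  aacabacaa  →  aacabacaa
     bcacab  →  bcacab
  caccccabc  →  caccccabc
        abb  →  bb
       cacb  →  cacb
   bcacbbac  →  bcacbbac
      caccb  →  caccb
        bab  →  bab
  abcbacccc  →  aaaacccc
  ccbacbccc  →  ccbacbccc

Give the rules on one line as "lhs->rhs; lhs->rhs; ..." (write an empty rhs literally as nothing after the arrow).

abb->bb; bcb->aa

  | bcaabac
  | aacabacaa
  | bcacab
  | caccccabc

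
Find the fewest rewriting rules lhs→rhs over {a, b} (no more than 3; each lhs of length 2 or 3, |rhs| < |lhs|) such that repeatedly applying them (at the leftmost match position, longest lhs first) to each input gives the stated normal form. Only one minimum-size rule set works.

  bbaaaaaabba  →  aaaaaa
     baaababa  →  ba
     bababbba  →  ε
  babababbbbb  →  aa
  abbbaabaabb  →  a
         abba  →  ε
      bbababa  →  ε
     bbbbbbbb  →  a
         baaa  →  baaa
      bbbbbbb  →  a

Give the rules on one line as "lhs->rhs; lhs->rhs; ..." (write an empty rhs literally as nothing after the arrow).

  | bbaaaaaabba => aaaaaaabba => aaaaaaaba => aaaaaa
  | baaababa => baaba => ba
  | bababbba => bbbba => abba => aba => ε
  | babababbbbb => bbabbbbb => aabbbbb => aabbbb => aabbb => aabb => aab => aa

ab->a; aba->; bb->a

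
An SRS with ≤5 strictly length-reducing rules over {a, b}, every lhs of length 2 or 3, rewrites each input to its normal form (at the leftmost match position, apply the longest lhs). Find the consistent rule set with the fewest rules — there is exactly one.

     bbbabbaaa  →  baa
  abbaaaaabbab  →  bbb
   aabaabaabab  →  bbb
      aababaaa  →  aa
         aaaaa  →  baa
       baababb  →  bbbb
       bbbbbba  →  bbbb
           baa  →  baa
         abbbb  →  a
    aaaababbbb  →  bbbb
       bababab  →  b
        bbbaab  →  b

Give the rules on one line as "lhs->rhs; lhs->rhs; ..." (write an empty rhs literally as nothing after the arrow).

aaa->b; ab->a; bab->b; bba->

  | bbbabbaaa => bbbaaa => baa
  | abbaaaaabbab => abaaaaabbab => aaaaaabbab => baaabbab => bbbbab => bbb
  | aabaabaabab => aaaabaabab => babaabab => baabab => baaab => bbb
  | aababaaa => aaabaaa => bbaaa => aa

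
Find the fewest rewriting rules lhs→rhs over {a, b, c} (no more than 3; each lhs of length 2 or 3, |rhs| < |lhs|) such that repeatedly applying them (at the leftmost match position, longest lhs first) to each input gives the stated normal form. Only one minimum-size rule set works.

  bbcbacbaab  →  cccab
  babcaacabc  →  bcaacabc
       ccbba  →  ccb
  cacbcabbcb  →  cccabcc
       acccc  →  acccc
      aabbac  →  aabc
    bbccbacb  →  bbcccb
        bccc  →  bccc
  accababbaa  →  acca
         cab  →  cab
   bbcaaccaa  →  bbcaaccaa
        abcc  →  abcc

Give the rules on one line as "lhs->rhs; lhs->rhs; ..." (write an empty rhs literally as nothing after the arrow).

  | bbcbacbaab => bccacbaab => bcbcbaab => cccbaab => cccab
  | babcaacabc => bcaacabc
  | ccbba => ccb
  | cacbcabbcb => bcbcabbcb => cccabbcb => cccabcc

ba->; bcb->cc; cac->bc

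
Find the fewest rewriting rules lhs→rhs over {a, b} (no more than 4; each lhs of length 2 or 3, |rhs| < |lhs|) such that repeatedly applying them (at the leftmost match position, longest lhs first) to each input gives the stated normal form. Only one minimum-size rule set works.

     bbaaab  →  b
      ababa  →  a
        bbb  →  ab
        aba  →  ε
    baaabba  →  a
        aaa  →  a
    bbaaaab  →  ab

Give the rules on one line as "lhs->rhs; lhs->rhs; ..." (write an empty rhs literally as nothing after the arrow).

aa->; ba->a; bb->a

  | bbaaab => aaaab => aab => b
  | ababa => aaba => ba => a
  | bbb => ab
  | aba => aa => ε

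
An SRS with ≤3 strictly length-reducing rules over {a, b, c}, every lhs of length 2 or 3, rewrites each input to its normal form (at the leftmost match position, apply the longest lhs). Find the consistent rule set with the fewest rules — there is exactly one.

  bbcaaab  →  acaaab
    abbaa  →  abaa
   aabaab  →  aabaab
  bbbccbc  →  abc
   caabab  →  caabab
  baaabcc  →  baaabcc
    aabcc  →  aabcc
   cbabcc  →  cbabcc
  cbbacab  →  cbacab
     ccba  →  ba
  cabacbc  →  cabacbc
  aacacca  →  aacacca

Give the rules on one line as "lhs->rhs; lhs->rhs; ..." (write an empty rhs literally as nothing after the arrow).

bb->b; bbc->ac; ccb->b

  | bbcaaab => acaaab
  | abbaa => abaa
  | aabaab
  | bbbccbc => bbccbc => accbc => abc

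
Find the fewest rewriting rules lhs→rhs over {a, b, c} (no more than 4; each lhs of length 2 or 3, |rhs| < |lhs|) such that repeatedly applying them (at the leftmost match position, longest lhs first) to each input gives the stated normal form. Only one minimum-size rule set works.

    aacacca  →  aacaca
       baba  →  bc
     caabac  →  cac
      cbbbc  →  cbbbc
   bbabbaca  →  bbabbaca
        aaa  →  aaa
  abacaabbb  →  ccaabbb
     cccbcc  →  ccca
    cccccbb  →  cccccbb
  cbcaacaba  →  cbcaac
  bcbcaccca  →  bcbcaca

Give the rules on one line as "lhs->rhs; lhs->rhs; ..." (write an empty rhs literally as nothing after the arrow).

aba->c; acc->ac; bcc->a

  | aacacca => aacaca
  | baba => bc
  | caabac => cacc => cac
  | cbbbc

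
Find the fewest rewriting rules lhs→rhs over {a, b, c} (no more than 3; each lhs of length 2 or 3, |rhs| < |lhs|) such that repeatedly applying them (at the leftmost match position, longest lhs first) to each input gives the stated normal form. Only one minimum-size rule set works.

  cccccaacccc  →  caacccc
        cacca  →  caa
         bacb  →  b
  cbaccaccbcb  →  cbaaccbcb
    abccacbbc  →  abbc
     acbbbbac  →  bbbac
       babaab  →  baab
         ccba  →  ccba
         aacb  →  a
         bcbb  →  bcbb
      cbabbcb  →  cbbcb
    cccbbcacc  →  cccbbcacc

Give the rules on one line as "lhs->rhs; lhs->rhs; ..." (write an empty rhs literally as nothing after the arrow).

  | cccccaacccc => cccaacccc => caacccc
  | cacca => caa
  | bacb => b
  | cbaccaccbcb => cbaaccbcb

acb->; bab->b; cca->a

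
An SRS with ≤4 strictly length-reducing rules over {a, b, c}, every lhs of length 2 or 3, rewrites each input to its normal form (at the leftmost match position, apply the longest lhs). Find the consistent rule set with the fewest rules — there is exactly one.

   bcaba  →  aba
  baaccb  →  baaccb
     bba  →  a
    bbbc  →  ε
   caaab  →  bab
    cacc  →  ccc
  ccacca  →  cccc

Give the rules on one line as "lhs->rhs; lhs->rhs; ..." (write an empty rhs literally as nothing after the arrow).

  | bcaba => aba
  | baaccb
  | bba => a
  | bbbc => bc => ε

bb->; bc->; ca->c; caa->b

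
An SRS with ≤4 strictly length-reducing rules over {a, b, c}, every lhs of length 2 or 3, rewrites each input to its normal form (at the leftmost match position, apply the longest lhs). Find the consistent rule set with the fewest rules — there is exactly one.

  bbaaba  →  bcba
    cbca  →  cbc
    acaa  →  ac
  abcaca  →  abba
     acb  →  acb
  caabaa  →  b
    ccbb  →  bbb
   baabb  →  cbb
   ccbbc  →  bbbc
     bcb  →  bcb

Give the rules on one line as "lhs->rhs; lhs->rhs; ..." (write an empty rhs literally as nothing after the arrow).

  | bbaaba => bcba
  | cbca => cbc
  | acaa => aca => ac
  | abcaca => abcca => abba

baa->c; ca->c; cc->b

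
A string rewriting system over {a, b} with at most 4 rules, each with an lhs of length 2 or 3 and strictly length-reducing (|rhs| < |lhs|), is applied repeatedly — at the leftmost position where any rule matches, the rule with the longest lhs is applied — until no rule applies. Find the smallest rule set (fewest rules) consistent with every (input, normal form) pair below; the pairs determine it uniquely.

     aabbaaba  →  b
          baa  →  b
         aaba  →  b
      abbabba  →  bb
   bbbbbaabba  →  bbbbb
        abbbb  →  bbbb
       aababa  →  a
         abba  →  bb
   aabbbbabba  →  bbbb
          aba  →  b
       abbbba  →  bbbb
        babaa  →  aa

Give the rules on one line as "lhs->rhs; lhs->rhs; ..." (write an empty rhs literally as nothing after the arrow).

ab->b; ba->b; bab->

  | aabbaaba => abbaaba => bbaaba => bbaba => ba => b
  | baa => ba => b
  | aaba => aba => ba => b
  | abbabba => bbabba => bba => bb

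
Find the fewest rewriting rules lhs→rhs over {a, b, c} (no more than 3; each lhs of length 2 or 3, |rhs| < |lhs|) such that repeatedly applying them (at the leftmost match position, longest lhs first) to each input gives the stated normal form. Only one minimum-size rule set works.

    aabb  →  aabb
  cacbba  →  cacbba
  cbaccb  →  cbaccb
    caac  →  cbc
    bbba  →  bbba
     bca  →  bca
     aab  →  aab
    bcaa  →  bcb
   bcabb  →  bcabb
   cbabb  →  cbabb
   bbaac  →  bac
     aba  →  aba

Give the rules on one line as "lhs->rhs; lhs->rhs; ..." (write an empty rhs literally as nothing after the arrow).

baa->a; caa->cb

  | aabb
  | cacbba
  | cbaccb
  | caac => cbc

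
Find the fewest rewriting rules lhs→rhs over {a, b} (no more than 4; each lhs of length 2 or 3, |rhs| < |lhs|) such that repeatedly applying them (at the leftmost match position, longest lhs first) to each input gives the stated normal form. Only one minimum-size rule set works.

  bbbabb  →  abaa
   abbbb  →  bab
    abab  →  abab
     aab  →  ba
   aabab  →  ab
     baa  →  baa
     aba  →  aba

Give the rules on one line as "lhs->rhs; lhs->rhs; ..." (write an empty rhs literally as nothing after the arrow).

  | bbbabb => ababb => abaa
  | abbbb => aabb => bab
  | abab
  | aab => ba

aab->ba; bb->a; bba->ab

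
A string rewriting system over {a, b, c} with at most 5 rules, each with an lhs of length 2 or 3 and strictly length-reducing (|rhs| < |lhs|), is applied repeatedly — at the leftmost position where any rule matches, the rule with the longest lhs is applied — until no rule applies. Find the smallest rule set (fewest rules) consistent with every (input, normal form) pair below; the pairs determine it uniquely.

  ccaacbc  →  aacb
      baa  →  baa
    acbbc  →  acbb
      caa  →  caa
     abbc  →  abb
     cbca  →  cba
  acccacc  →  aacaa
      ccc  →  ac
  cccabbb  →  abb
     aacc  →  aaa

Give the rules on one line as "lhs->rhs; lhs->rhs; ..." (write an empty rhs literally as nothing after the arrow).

bc->b; cab->; cc->a; cca->a

  | ccaacbc => aacbc => aacb
  | baa
  | acbbc => acbb
  | caa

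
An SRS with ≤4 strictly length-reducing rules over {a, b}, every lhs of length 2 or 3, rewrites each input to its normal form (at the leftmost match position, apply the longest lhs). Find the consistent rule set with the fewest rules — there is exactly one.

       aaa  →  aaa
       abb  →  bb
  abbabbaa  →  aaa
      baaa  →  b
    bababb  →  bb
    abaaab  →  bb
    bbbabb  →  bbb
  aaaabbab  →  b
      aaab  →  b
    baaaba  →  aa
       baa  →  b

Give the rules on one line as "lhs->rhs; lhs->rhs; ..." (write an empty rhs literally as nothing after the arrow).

ab->b; ba->b; bba->aa

  | aaa
  | abb => bb
  | abbabbaa => bbabbaa => aabbaa => abbaa => bbaa => aaa
  | baaa => baa => ba => b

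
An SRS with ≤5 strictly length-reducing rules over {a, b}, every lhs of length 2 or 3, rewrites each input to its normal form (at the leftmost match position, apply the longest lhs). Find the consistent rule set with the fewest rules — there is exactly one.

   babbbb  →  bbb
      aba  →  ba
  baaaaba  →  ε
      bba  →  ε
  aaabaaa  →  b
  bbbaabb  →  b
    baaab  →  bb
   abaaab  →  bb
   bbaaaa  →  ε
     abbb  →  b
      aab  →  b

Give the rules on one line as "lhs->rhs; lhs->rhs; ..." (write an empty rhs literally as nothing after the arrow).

aaa->; ab->b; abb->; bba->

  | babbbb => bbb
  | aba => ba
  | baaaaba => baba => bba => ε
  | bba => ε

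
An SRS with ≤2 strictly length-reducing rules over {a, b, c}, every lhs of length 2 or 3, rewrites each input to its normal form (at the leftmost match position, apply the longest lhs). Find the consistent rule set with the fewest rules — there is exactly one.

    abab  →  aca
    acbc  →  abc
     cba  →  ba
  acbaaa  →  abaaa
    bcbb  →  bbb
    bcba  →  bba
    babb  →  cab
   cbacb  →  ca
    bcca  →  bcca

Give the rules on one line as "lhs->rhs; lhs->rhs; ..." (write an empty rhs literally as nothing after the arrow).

  | abab => aca
  | acbc => abc
  | cba => ba
  | acbaaa => abaaa

bab->ca; cb->b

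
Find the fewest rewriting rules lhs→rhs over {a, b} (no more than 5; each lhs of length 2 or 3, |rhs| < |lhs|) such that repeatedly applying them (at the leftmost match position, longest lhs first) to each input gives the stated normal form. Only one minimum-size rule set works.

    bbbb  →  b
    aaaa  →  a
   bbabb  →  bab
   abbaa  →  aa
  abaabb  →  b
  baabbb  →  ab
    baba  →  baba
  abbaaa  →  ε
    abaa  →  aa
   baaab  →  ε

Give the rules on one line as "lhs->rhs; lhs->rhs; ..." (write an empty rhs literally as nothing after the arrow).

aaa->; aab->; baa->a; bb->b

  | bbbb => bbb => bb => b
  | aaaa => a
  | bbabb => babb => bab
  | abbaa => abaa => aa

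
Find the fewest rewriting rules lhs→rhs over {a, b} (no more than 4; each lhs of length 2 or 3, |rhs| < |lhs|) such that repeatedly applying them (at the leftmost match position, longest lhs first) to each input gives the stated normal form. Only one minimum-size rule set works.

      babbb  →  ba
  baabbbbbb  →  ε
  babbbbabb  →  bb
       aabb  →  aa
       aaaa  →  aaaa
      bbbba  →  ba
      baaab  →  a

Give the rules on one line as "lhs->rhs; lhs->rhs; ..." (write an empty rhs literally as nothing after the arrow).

ab->a; baa->; bbb->

  | babbb => babb => bab => ba
  | baabbbbbb => bbbbbb => bbb => ε
  | babbbbabb => babbbabb => babbabb => bababb => baabb => bb
  | aabb => aab => aa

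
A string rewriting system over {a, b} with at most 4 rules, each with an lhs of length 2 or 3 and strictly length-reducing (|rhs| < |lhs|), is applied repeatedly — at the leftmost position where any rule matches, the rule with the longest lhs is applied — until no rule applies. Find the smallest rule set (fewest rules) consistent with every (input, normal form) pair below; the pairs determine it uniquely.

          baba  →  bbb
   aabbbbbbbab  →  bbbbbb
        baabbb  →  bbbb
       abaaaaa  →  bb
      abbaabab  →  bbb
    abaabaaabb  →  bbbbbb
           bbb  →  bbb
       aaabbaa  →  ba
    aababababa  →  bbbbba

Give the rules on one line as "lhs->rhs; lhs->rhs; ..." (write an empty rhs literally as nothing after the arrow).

ab->b; aba->bb; abb->b; baa->b

  | baba => bbb
  | aabbbbbbbab => abbbbbbab => bbbbbab => bbbbbb
  | baabbb => bbbb
  | abaaaaa => bbaaaa => bbaa => bb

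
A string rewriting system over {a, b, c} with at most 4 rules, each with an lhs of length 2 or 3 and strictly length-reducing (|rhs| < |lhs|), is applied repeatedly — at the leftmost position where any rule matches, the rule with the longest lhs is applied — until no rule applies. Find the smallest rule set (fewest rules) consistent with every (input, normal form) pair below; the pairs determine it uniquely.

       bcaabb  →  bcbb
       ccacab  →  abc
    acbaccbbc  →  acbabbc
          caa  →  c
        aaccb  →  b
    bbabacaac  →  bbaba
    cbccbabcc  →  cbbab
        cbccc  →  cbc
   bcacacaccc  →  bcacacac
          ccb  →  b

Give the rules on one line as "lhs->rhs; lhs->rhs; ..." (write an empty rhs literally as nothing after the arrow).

  | bcaabb => bcbb
  | ccacab => acab => abc
  | acbaccbbc => acbabbc
  | caa => c

aa->; cab->bc; cc->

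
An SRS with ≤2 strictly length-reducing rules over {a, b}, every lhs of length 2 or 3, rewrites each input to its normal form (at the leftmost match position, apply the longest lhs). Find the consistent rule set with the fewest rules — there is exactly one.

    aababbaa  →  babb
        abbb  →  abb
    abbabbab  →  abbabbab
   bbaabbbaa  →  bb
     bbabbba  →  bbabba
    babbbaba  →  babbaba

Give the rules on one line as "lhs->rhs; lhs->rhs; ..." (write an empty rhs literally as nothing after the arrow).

  | aababbaa => babbaa => babb
  | abbb => abb
  | abbabbab
  | bbaabbbaa => bbbbbaa => bbbbaa => bbbaa => bbaa => bb

aa->; bbb->bb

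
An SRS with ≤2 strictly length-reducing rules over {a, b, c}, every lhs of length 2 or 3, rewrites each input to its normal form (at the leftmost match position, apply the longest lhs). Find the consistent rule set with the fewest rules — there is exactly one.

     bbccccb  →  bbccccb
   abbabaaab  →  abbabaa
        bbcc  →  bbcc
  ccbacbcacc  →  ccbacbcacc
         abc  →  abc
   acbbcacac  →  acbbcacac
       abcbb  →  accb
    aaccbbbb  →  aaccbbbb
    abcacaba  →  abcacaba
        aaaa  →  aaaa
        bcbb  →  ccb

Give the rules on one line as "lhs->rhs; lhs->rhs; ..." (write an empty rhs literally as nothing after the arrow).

aab->a; bcb->cc

  | bbccccb
  | abbabaaab => abbabaa
  | bbcc
  | ccbacbcacc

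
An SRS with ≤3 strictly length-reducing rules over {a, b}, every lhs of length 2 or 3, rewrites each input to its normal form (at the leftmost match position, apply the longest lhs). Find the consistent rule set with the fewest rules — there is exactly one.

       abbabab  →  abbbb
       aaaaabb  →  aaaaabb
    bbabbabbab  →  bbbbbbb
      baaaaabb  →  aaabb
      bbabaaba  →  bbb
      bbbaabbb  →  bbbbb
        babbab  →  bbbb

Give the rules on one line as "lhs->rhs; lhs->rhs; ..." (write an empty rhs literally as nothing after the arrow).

ba->b; baa->

  | abbabab => abbbab => abbbb
  | aaaaabb
  | bbabbabbab => bbbbabbab => bbbbbbab => bbbbbbb
  | baaaaabb => aaabb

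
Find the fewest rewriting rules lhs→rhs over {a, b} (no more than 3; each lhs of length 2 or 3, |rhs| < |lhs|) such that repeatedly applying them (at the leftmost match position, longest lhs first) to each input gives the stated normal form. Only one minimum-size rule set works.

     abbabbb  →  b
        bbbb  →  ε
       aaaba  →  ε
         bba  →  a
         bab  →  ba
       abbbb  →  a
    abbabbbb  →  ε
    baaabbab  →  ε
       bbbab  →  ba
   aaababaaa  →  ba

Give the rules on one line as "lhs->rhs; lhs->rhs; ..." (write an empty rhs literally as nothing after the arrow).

  | abbabbb => ababbb => aabbb => bbb => b
  | bbbb => bb => ε
  | aaaba => aba => aa => ε
  | bba => a

aa->; ab->a; bb->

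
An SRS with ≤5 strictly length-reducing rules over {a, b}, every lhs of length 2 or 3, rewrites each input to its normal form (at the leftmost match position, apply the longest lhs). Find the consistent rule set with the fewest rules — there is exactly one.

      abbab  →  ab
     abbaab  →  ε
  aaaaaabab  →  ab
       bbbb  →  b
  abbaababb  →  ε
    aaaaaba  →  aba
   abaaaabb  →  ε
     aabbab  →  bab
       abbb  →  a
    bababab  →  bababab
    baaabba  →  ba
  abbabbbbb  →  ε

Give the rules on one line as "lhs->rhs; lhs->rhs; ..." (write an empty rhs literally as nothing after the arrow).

aa->; aab->; bb->a; bbb->

  | abbab => aaab => ab
  | abbaab => aaaab => aab => ε
  | aaaaaabab => aaaabab => aabab => ab
  | bbbb => b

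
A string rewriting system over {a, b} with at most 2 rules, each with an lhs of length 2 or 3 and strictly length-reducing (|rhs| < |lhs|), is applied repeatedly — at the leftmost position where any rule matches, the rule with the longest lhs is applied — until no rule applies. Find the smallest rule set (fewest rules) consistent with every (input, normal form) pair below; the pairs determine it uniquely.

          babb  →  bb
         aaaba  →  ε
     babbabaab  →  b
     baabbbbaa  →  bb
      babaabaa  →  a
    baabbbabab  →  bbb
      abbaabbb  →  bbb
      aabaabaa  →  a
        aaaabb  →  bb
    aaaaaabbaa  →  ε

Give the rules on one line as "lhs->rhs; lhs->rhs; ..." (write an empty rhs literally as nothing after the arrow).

ab->b; ba->

  | babb => bb
  | aaaba => aaba => aba => ba => ε
  | babbabaab => bbabaab => bbaab => bab => b
  | baabbbbaa => abbbbaa => bbbbaa => bbba => bb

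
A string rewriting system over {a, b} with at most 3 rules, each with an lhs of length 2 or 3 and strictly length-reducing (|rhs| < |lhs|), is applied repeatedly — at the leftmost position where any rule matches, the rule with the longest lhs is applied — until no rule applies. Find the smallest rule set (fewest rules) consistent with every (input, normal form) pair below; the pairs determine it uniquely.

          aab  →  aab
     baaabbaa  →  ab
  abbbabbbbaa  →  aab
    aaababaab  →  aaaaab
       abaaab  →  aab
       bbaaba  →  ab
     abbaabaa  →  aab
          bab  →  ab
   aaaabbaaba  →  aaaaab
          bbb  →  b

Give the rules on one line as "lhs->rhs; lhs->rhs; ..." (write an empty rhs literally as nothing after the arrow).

  | aab
  | baaabbaa => baabbaa => babbaa => abbaa => abaa => aba => ab
  | abbbabbbbaa => abbabbbbaa => ababbbbaa => aabbbbaa => aabbbaa => aabbaa => aabaa => aaba => aab
  | aaababaab => aaaabaab => aaaabab => aaaaab

ba->b; bab->ab; bb->b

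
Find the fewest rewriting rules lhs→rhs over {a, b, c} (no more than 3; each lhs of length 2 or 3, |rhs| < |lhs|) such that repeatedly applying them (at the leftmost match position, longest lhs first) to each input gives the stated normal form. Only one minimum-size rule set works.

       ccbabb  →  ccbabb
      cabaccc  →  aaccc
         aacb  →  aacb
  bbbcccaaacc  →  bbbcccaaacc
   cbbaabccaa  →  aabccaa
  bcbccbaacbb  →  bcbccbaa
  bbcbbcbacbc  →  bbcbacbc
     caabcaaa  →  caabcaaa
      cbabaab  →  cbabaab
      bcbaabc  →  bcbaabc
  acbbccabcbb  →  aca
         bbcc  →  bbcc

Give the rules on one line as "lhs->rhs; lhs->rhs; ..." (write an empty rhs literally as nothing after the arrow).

  | ccbabb
  | cabaccc => aaccc
  | aacb
  | bbbcccaaacc

cab->a; cbb->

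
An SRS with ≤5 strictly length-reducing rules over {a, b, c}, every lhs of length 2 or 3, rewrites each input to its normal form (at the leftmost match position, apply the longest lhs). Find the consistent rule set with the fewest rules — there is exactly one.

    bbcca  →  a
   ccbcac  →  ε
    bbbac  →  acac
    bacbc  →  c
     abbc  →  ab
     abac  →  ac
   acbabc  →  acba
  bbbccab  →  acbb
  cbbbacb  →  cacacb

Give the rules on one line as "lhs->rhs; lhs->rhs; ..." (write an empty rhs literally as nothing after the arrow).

bac->c; bbb->ac; bc->; cca->b

  | bbcca => bca => a
  | ccbcac => ccac => bc => ε
  | bbbac => acac
  | bacbc => cbc => c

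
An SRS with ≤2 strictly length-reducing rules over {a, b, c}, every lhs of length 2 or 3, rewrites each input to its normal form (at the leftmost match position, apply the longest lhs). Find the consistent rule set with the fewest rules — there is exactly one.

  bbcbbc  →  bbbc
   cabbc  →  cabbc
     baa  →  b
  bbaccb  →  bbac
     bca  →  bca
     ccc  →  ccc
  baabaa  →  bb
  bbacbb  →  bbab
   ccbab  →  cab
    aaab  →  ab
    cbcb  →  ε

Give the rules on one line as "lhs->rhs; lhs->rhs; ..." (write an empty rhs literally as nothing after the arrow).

  | bbcbbc => bbbc
  | cabbc
  | baa => b
  | bbaccb => bbac

aa->; cb->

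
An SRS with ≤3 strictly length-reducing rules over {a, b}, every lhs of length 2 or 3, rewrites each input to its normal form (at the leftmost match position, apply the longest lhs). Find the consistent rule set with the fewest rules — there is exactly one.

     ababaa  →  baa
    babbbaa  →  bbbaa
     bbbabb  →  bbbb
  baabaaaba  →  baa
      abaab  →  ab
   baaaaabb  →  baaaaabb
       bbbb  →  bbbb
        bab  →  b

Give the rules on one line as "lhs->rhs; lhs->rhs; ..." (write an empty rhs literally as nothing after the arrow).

aba->; bab->b

  | ababaa => baa
  | babbbaa => bbbaa
  | bbbabb => bbbb
  | baabaaaba => baaaba => baa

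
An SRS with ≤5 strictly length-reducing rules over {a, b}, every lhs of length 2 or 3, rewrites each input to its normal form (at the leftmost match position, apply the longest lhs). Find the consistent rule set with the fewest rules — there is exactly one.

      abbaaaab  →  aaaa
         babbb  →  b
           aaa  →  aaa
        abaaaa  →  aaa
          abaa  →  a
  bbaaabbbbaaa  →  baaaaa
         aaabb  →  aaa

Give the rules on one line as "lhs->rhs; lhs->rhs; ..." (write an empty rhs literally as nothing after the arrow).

  | abbaaaab => aaaaab => aaaa
  | babbb => bab => b
  | aaa
  | abaaaa => aaa

ab->; aba->; abb->a; bba->b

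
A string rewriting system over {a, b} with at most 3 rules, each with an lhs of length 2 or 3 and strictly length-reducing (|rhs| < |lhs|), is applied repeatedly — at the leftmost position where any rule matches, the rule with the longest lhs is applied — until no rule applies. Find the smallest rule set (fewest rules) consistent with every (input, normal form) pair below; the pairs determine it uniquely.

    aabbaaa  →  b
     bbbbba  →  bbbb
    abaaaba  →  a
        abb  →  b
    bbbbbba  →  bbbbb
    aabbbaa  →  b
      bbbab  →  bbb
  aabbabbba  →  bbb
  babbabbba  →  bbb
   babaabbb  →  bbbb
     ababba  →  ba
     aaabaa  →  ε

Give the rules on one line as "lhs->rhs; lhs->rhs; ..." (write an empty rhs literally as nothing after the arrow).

  | aabbaaa => bbaaa => baa => b
  | bbbbba => bbbb
  | abaaaba => aaaba => aba => a
  | abb => b

aa->; ab->; bba->b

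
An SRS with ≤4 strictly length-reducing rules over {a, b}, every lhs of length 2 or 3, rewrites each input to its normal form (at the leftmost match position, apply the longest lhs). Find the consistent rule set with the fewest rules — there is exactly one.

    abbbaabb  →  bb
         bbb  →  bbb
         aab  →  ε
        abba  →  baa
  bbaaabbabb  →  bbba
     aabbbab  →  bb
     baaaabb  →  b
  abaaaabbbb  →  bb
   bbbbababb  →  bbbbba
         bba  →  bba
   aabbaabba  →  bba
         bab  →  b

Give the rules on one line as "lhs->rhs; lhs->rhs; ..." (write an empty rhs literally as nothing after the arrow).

  | abbbaabb => babaabb => baabb => bb
  | bbb
  | aab => ε
  | abba => baa

aab->; ab->; abb->ba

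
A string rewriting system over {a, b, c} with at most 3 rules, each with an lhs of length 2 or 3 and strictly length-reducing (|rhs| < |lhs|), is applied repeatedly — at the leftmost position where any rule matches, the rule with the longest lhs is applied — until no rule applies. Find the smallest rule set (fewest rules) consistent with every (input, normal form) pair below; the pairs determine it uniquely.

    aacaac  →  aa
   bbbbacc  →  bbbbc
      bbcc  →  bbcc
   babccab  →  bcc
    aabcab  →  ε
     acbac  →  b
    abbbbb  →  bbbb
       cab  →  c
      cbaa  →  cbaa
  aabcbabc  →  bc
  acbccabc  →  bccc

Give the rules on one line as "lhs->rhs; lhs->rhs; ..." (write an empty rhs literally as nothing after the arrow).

  | aacaac => aaac => aa
  | bbbbacc => bbbbc
  | bbcc
  | babccab => bccab => bcc

ab->; ac->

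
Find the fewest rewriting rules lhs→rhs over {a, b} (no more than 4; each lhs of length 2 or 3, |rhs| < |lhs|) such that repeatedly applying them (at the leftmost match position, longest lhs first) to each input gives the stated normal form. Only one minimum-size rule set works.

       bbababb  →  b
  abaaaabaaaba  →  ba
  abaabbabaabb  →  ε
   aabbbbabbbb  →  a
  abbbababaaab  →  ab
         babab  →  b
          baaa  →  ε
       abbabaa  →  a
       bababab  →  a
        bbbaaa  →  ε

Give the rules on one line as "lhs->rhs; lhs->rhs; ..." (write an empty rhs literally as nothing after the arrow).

  | bbababb => ababb => aab => b
  | abaaaabaaaba => aaaabaaaba => aabaaaba => baaaba => aaba => ba
  | abaabbabaabb => aabbabaabb => bbabaabb => abaabb => aabb => bb => ε
  | aabbbbabbbb => bbbbabbbb => bbabbbb => abbbb => abb => a

aa->; baa->a; bab->a; bb->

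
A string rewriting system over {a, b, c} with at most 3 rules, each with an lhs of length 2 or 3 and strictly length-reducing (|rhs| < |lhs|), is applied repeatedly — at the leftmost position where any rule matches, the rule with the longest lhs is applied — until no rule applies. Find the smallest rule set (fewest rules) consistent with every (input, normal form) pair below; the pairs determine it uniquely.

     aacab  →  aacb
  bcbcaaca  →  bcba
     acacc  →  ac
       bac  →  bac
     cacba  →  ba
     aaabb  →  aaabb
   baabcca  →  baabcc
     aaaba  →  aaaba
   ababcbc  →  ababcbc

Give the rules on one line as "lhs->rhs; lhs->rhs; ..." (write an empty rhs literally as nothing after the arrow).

ca->c; cac->

  | aacab => aacb
  | bcbcaaca => bcbcaca => bcba
  | acacc => ac
  | bac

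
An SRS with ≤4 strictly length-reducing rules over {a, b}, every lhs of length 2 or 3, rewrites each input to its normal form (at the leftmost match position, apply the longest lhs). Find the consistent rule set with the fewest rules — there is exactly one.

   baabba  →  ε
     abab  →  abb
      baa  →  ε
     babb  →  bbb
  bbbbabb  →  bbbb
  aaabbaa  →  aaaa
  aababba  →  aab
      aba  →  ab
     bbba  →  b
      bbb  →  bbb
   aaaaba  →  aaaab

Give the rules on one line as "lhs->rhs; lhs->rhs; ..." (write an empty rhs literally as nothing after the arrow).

ba->b; baa->; bba->

  | baabba => bba => ε
  | abab => abb
  | baa => ε
  | babb => bbb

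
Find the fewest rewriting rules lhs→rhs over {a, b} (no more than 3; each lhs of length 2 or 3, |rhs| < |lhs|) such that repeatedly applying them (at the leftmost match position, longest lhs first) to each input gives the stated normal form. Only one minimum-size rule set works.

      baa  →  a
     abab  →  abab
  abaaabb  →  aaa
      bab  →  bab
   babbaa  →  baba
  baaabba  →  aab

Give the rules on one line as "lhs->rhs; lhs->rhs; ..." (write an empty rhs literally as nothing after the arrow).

  | baa => a
  | abab
  | abaaabb => aaabb => aaa
  | bab

baa->a; bb->; bba->b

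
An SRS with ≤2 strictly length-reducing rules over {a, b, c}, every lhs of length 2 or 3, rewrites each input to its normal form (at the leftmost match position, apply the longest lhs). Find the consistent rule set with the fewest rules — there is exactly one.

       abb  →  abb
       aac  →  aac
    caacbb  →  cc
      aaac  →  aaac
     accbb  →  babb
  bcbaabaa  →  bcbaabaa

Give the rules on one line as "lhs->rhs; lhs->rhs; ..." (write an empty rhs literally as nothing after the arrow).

acb->c; acc->ba

  | abb
  | aac
  | caacbb => cacb => cc
  | aaac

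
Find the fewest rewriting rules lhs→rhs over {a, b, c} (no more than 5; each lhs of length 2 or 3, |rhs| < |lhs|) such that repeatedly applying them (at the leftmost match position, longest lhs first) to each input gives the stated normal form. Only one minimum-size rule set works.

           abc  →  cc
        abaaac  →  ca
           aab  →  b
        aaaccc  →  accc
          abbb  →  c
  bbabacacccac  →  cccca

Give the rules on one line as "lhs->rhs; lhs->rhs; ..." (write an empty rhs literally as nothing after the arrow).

aa->; ab->c; bb->; cac->ca

  | abc => cc
  | abaaac => caaac => cac => ca
  | aab => b
  | aaaccc => accc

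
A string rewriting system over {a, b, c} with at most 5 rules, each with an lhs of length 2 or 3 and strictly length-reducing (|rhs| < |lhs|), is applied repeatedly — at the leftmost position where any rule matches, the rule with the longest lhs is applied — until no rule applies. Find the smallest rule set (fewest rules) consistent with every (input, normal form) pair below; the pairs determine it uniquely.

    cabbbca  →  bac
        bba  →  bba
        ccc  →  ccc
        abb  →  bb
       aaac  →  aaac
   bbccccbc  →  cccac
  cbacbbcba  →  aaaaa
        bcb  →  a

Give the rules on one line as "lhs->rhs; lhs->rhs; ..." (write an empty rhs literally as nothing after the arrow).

abb->bb; bc->c; bca->ac; cb->a

  | cabbbca => cbbbca => abbca => bbca => bac
  | bba
  | ccc
  | abb => bb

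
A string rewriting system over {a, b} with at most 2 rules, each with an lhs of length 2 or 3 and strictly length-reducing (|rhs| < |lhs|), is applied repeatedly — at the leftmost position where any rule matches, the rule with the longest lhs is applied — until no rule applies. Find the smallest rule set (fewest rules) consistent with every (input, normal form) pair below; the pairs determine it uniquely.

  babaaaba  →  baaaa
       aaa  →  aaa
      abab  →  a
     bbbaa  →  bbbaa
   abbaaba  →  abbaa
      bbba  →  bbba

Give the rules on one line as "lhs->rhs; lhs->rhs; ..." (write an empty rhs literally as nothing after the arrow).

  | babaaaba => baaaaba => baaaa
  | aaa
  | abab => aab => a
  | bbbaa

aab->a; aba->aa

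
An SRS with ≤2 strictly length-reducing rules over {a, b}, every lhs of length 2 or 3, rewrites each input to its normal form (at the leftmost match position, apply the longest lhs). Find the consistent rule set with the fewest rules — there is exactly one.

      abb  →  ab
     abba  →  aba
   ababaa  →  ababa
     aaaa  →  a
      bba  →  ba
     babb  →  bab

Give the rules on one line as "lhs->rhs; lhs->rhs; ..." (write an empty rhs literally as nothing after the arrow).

aa->a; bb->b

  | abb => ab
  | abba => aba
  | ababaa => ababa
  | aaaa => aaa => aa => a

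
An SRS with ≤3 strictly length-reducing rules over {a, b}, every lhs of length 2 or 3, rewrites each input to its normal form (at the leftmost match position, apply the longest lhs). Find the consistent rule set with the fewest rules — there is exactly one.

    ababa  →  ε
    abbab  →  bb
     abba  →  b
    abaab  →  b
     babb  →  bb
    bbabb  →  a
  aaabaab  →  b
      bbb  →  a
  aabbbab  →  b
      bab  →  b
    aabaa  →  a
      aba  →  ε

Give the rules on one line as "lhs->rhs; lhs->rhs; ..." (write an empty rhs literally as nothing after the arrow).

  | ababa => baba => ba => ε
  | abbab => bbab => bb
  | abba => bba => b
  | abaab => baab => ab => b

ab->b; ba->; bbb->a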